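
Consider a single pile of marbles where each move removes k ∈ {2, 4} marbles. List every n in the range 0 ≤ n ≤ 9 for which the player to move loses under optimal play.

0, 1, 6, 7

Build the Grundy sequence with g(k) = mex{g(k−s) : s ∈ {2, 4}, s ≤ k}:
g(0) = mex{} = 0
g(1) = mex{} = 0
g(2) = mex{0} = 1
g(3) = mex{0} = 1
g(4) = mex{0,1} = 2
g(5) = mex{0,1} = 2
g(6) = mex{1,2} = 0
g(7) = mex{1,2} = 0
g(8) = mex{0,2} = 1
g(9) = mex{0,2} = 1
The P-positions (g = 0) in 0..9 are 0, 1, 6, 7.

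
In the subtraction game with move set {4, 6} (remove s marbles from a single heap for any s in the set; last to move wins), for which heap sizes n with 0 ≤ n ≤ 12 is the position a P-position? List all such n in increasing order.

0, 1, 2, 3, 10, 11, 12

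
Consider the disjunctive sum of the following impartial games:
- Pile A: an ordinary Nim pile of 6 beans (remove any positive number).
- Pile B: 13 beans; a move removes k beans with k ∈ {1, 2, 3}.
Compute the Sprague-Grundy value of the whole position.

7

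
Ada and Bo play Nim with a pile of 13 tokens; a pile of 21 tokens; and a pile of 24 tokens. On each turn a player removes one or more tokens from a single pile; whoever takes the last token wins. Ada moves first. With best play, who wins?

In binary:
  01101  (13)
  10101  (21)
  11000  (24)
  -----
  00000  (0)
The nim-sum is 0, so this is a P-position: the player to move is in a losing position under optimal play; Ada is about to move from it and so loses — Bo wins.

Bo wins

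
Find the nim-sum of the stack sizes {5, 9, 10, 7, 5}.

Compute the nim-sum pairwise:
5 XOR 9 = 12
12 XOR 10 = 6
6 XOR 7 = 1
1 XOR 5 = 4

4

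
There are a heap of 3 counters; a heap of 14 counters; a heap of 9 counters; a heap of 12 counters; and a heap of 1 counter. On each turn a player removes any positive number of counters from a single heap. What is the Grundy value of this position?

Nim-sum: 3 ^ 14 ^ 9 ^ 12 ^ 1 = 9.

9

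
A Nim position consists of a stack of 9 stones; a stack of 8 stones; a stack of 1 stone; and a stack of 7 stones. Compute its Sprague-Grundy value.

Compute the nim-sum pairwise:
9 ^ 8 = 1
1 ^ 1 = 0
0 ^ 7 = 7

7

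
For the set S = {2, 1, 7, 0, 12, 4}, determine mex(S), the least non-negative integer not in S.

3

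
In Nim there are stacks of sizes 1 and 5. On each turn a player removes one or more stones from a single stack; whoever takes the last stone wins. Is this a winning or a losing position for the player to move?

Compute the nim-sum pairwise:
1 ^ 5 = 4
The nim-sum is 4 ≠ 0, so this is an N-position: the player to move can win.

Winning position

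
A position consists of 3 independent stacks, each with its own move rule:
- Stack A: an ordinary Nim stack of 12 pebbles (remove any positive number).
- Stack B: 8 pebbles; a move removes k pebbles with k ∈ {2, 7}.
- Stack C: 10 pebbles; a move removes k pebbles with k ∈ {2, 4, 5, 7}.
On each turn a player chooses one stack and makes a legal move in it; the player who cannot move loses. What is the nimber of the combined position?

14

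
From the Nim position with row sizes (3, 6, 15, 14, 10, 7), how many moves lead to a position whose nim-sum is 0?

3

Nim-sum: 3 ^ 6 ^ 15 ^ 14 ^ 10 ^ 7 = 9.
The overall nim-sum is X = 9. A row of size p has a winning move iff p XOR X < p (reduce it to p XOR X).
  3: 3 XOR 9 = 10 ≥ 3 — no move.
  6: 6 XOR 9 = 15 ≥ 6 — no move.
  15: 15 XOR 9 = 6 < 15 — winning move (to 6).
  14: 14 XOR 9 = 7 < 14 — winning move (to 7).
  10: 10 XOR 9 = 3 < 10 — winning move (to 3).
  7: 7 XOR 9 = 14 ≥ 7 — no move.
That gives 3 winning moves.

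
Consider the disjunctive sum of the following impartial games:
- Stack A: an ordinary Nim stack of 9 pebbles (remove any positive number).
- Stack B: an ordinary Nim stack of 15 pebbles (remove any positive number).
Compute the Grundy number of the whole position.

6

Stack A is a plain Nim stack of size 9, so its Grundy value is 9.
Stack B is a plain Nim stack of size 15, so its Grundy value is 15.
By the Sprague-Grundy theorem, the Grundy value of a sum of independent games is the XOR of the component values.
Combined value = 9 ⊕ 15 = 6.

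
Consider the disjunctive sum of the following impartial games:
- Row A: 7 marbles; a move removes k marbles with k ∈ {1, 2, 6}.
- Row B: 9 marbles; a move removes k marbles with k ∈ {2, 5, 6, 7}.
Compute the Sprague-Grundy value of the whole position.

Grundy values for row A (subtraction set {1, 2, 6}):
k:     0  1  2  3  4  5  6  7
g(k):  0  1  2  0  1  2  3  0
So g(7) = 0.
For row B, compute g(0), g(1), … with moves {2, 5, 6, 7}:
g(0) = mex{} = 0
g(1) = mex{} = 0
g(2) = mex{0} = 1
g(3) = mex{0} = 1
g(4) = mex{1} = 0
g(5) = mex{0,1} = 2
g(6) = mex{0} = 1
g(7) = mex{0,1,2} = 3
g(8) = mex{0,1} = 2
g(9) = mex{0,1,3} = 2
So g(9) = 2.
By the Sprague-Grundy theorem, the Grundy value of a sum of independent games is the XOR of the component values.
Combined value = 0 ⊕ 2 = 2.

2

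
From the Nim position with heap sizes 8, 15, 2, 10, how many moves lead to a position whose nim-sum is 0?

3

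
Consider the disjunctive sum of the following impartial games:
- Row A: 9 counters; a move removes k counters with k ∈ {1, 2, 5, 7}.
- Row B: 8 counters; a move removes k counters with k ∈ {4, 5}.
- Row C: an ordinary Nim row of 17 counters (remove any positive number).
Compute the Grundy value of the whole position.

Grundy values for row A (subtraction set {1, 2, 5, 7}):
k:     0  1  2  3  4  5  6  7  8  9
g(k):  0  1  2  0  1  2  0  1  2  0
So g(9) = 0.
Build the Grundy sequence for row B with g(k) = mex{g(k−s) : s ∈ {4, 5}, s ≤ k}:
g(0) = mex{} = 0
g(1) = mex{} = 0
g(2) = mex{} = 0
g(3) = mex{} = 0
g(4) = mex{0} = 1
g(5) = mex{0} = 1
g(6) = mex{0} = 1
g(7) = mex{0} = 1
g(8) = mex{0,1} = 2
So g(8) = 2.
Row C is a plain Nim row of size 17, so its Grundy value is 17.
By the Sprague-Grundy theorem, the Grundy value of a sum of independent games is the XOR of the component values.
Combined value = 0 ⊕ 2 ⊕ 17 = 19.

19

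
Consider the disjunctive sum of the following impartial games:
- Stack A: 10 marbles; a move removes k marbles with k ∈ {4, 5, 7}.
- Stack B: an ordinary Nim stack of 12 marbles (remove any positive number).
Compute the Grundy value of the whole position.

14

Build the Grundy sequence for stack A with g(k) = mex{g(k−s) : s ∈ {4, 5, 7}, s ≤ k}:
k:     0  1  2  3  4  5  6  7  8  9 10
g(k):  0  0  0  0  1  1  1  1  2  2  2
So g(10) = 2.
Stack B is a plain Nim stack of size 12, so its Grundy value is 12.
The value of a disjunctive sum is the nim-sum of the parts.
Combined value = 2 ⊕ 12 = 14.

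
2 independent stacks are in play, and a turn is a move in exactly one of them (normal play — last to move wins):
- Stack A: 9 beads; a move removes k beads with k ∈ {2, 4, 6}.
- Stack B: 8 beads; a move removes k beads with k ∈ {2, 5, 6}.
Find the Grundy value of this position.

0

Grundy values for stack A (subtraction set {2, 4, 6}):
k:     0  1  2  3  4  5  6  7  8  9
g(k):  0  0  1  1  2  2  3  3  0  0
So g(9) = 0.
Grundy values for stack B (subtraction set {2, 5, 6}):
k:     0  1  2  3  4  5  6  7  8
g(k):  0  0  1  1  0  2  1  3  0
So g(8) = 0.
The value of a disjunctive sum is the nim-sum of the parts.
Combined value = 0 ⊕ 0 = 0.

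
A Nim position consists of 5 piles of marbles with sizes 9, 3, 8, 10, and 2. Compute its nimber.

Nim-sum: 9 ^ 3 ^ 8 ^ 10 ^ 2 = 10.

10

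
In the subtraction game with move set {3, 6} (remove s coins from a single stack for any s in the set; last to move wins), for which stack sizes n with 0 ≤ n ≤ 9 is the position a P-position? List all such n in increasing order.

0, 1, 2, 9

Grundy values for subtraction set {3, 6}:
g(0) = mex{} = 0
g(1) = mex{} = 0
g(2) = mex{} = 0
g(3) = mex{0} = 1
g(4) = mex{0} = 1
g(5) = mex{0} = 1
g(6) = mex{0,1} = 2
g(7) = mex{0,1} = 2
g(8) = mex{0,1} = 2
g(9) = mex{1,2} = 0
The P-positions (g = 0) in 0..9 are 0, 1, 2, 9.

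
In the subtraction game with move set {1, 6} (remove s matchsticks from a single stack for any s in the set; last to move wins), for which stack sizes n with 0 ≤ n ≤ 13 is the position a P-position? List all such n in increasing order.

Grundy values for subtraction set {1, 6}:
g(0) = mex{} = 0
g(1) = mex{0} = 1
g(2) = mex{1} = 0
g(3) = mex{0} = 1
g(4) = mex{1} = 0
g(5) = mex{0} = 1
g(6) = mex{0,1} = 2
g(7) = mex{1,2} = 0
g(8) = mex{0} = 1
g(9) = mex{1} = 0
g(10) = mex{0} = 1
g(11) = mex{1} = 0
g(12) = mex{0,2} = 1
g(13) = mex{0,1} = 2
The P-positions (g = 0) in 0..13 are 0, 2, 4, 7, 9, 11.

0, 2, 4, 7, 9, 11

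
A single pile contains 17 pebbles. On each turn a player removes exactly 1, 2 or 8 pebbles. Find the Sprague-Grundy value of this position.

2

Compute g(0), g(1), … for moves {1, 2, 8}:
k:     0  1  2  3  4  5  6  7  8  9 10 11 12 13 14 15 16 17
g(k):  0  1  2  0  1  2  0  1  2  0  1  2  0  1  2  0  1  2
So g(17) = 2.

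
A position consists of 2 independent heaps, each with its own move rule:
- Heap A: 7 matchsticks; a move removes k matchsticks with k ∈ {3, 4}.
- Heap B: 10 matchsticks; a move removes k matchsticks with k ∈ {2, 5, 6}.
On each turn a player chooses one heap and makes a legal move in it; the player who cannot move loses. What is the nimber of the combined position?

1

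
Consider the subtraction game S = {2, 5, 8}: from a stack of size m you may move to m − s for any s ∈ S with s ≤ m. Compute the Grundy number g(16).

1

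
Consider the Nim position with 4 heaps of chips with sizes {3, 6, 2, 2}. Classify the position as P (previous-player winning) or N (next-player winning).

Compute the nim-sum pairwise:
3 ⊕ 6 = 5
5 ⊕ 2 = 7
7 ⊕ 2 = 5
The nim-sum is 5 ≠ 0, so this is an N-position: the player to move can win.

N-position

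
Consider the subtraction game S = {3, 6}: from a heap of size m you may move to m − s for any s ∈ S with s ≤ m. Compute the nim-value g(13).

1

Build the Grundy sequence with g(k) = mex{g(k−s) : s ∈ {3, 6}, s ≤ k}:
k:     0  1  2  3  4  5  6  7  8  9 10 11 12 13
g(k):  0  0  0  1  1  1  2  2  2  0  0  0  1  1
So g(13) = 1.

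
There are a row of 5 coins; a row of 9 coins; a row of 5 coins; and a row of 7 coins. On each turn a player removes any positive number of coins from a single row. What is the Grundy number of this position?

Compute the nim-sum pairwise:
5 XOR 9 = 12
12 XOR 5 = 9
9 XOR 7 = 14

14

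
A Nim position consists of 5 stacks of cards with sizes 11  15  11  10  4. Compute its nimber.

1

Nim-sum: 11 ^ 15 ^ 11 ^ 10 ^ 4 = 1.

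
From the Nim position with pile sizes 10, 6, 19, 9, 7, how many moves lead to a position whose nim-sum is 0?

Nim-sum: 10 XOR 6 XOR 19 XOR 9 XOR 7 = 17.
The overall nim-sum is X = 17. A pile of size p has a winning move iff p XOR X < p (reduce it to p XOR X).
  10: 10 XOR 17 = 27 ≥ 10 — no move.
  6: 6 XOR 17 = 23 ≥ 6 — no move.
  19: 19 XOR 17 = 2 < 19 — winning move (to 2).
  9: 9 XOR 17 = 24 ≥ 9 — no move.
  7: 7 XOR 17 = 22 ≥ 7 — no move.
That gives 1 winning move.

1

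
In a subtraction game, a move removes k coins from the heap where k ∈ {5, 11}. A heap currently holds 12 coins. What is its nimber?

2

Grundy values for subtraction set {5, 11}:
g(0) = mex{} = 0
g(1) = mex{} = 0
g(2) = mex{} = 0
g(3) = mex{} = 0
g(4) = mex{} = 0
g(5) = mex{0} = 1
g(6) = mex{0} = 1
g(7) = mex{0} = 1
g(8) = mex{0} = 1
g(9) = mex{0} = 1
g(10) = mex{1} = 0
g(11) = mex{0,1} = 2
g(12) = mex{0,1} = 2
So g(12) = 2.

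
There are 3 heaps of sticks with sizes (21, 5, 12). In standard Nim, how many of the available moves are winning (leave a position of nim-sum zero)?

Nim-sum: 21 ⊕ 5 ⊕ 12 = 28.
The overall nim-sum is X = 28. A heap of size p has a winning move iff p XOR X < p (reduce it to p XOR X).
  21: 21 XOR 28 = 9 < 21 — winning move (to 9).
  5: 5 XOR 28 = 25 ≥ 5 — no move.
  12: 12 XOR 28 = 16 ≥ 12 — no move.
That gives 1 winning move.

1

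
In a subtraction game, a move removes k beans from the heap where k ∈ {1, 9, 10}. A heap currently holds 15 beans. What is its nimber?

3

Compute g(0), g(1), … for moves {1, 9, 10}:
k:     0  1  2  3  4  5  6  7  8  9 10 11 12 13 14 15
g(k):  0  1  0  1  0  1  0  1  0  1  2  3  2  3  2  3
So g(15) = 3.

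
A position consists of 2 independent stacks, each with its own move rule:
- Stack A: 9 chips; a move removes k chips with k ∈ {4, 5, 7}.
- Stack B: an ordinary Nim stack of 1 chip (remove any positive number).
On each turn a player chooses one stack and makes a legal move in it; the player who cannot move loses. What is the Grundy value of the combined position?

3

Grundy values for stack A (subtraction set {4, 5, 7}):
g(0) = mex{} = 0
g(1) = mex{} = 0
g(2) = mex{} = 0
g(3) = mex{} = 0
g(4) = mex{0} = 1
g(5) = mex{0} = 1
g(6) = mex{0} = 1
g(7) = mex{0} = 1
g(8) = mex{0,1} = 2
g(9) = mex{0,1} = 2
So g(9) = 2.
Stack B is a plain Nim stack of size 1, so its Grundy value is 1.
By the Sprague-Grundy theorem, the Grundy value of a sum of independent games is the XOR of the component values.
Combined value = 2 ⊕ 1 = 3.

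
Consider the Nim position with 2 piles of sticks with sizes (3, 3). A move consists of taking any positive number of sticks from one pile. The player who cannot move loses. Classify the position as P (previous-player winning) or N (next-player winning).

Nim-sum: 3 ^ 3 = 0.
The nim-sum is 0, so this is a P-position: the player to move is in a losing position under optimal play.

P-position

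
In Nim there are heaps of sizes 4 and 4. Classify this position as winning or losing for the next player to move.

Nim-sum: 4 ^ 4 = 0.
The nim-sum is 0, so this is a P-position: the player to move is in a losing position under optimal play.

Losing position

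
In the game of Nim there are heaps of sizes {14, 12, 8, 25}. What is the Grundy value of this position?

19

Nim-sum: 14 XOR 12 XOR 8 XOR 25 = 19.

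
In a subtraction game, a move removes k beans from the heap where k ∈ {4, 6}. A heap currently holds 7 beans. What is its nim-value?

Build the Grundy sequence with g(k) = mex{g(k−s) : s ∈ {4, 6}, s ≤ k}:
k:     0  1  2  3  4  5  6  7
g(k):  0  0  0  0  1  1  1  1
So g(7) = 1.

1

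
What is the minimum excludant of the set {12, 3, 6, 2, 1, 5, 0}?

4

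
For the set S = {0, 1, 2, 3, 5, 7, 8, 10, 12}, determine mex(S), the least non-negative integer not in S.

The values 0, 1, 2, 3 are all present; 4 is the first non-negative integer missing from the set.

4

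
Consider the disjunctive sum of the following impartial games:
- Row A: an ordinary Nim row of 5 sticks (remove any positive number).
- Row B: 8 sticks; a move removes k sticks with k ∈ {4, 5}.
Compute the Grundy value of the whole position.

7

Row A is a plain Nim row of size 5, so its Grundy value is 5.
Grundy values for row B (subtraction set {4, 5}):
g(0) = mex{} = 0
g(1) = mex{} = 0
g(2) = mex{} = 0
g(3) = mex{} = 0
g(4) = mex{0} = 1
g(5) = mex{0} = 1
g(6) = mex{0} = 1
g(7) = mex{0} = 1
g(8) = mex{0,1} = 2
So g(8) = 2.
By the Sprague-Grundy theorem, the Grundy value of a sum of independent games is the XOR of the component values.
Combined value = 5 ⊕ 2 = 7.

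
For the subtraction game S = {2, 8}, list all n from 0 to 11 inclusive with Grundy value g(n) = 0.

0, 1, 4, 5, 10, 11

Build the Grundy sequence with g(k) = mex{g(k−s) : s ∈ {2, 8}, s ≤ k}:
k:     0  1  2  3  4  5  6  7  8  9 10 11
g(k):  0  0  1  1  0  0  1  1  2  2  0  0
The P-positions (g = 0) in 0..11 are 0, 1, 4, 5, 10, 11.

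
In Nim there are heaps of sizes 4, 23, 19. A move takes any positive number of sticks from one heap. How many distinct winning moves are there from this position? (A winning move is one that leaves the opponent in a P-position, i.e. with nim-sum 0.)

Nim-sum: 4 ^ 23 ^ 19 = 0.
The nim-sum is already 0, so every move leaves a nonzero nim-sum — there are no winning moves.

0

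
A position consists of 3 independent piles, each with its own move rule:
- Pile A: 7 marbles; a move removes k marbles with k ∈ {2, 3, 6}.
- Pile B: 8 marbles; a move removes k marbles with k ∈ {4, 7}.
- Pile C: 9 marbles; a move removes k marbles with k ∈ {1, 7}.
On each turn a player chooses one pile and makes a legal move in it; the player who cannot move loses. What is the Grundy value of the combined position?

2

For pile A, compute g(0), g(1), … with moves {2, 3, 6}:
g(0) = mex{} = 0
g(1) = mex{} = 0
g(2) = mex{0} = 1
g(3) = mex{0} = 1
g(4) = mex{0,1} = 2
g(5) = mex{1} = 0
g(6) = mex{0,1,2} = 3
g(7) = mex{0,2} = 1
So g(7) = 1.
Build the Grundy sequence for pile B with g(k) = mex{g(k−s) : s ∈ {4, 7}, s ≤ k}:
k:     0  1  2  3  4  5  6  7  8
g(k):  0  0  0  0  1  1  1  1  2
So g(8) = 2.
Build the Grundy sequence for pile C with g(k) = mex{g(k−s) : s ∈ {1, 7}, s ≤ k}:
g(0) = mex{} = 0
g(1) = mex{0} = 1
g(2) = mex{1} = 0
g(3) = mex{0} = 1
g(4) = mex{1} = 0
g(5) = mex{0} = 1
g(6) = mex{1} = 0
g(7) = mex{0} = 1
g(8) = mex{1} = 0
g(9) = mex{0} = 1
So g(9) = 1.
The value of a disjunctive sum is the nim-sum of the parts.
Combined value = 1 ⊕ 2 ⊕ 1 = 2.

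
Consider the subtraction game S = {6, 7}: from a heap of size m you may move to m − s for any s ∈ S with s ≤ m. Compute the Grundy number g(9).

1

Grundy values for subtraction set {6, 7}:
g(0) = mex{} = 0
g(1) = mex{} = 0
g(2) = mex{} = 0
g(3) = mex{} = 0
g(4) = mex{} = 0
g(5) = mex{} = 0
g(6) = mex{0} = 1
g(7) = mex{0} = 1
g(8) = mex{0} = 1
g(9) = mex{0} = 1
So g(9) = 1.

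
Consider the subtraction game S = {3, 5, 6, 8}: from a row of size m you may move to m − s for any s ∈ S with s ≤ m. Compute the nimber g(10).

Grundy values for subtraction set {3, 5, 6, 8}:
g(0) = mex{} = 0
g(1) = mex{} = 0
g(2) = mex{} = 0
g(3) = mex{0} = 1
g(4) = mex{0} = 1
g(5) = mex{0} = 1
g(6) = mex{0,1} = 2
g(7) = mex{0,1} = 2
g(8) = mex{0,1} = 2
g(9) = mex{0,1,2} = 3
g(10) = mex{0,1,2} = 3
So g(10) = 3.

3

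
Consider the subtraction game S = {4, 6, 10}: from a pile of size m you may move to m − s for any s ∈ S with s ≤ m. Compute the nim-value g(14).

Build the Grundy sequence with g(k) = mex{g(k−s) : s ∈ {4, 6, 10}, s ≤ k}:
k:     0  1  2  3  4  5  6  7  8  9 10 11 12 13 14
g(k):  0  0  0  0  1  1  1  1  2  2  2  2  3  3  0
So g(14) = 0.

0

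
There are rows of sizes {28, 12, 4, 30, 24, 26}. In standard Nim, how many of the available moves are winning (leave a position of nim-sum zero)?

Compute the nim-sum pairwise:
28 ⊕ 12 = 16
16 ⊕ 4 = 20
20 ⊕ 30 = 10
10 ⊕ 24 = 18
18 ⊕ 26 = 8
The overall nim-sum is X = 8. A row of size p has a winning move iff p XOR X < p (reduce it to p XOR X).
  28: 28 XOR 8 = 20 < 28 — winning move (to 20).
  12: 12 XOR 8 = 4 < 12 — winning move (to 4).
  4: 4 XOR 8 = 12 ≥ 4 — no move.
  30: 30 XOR 8 = 22 < 30 — winning move (to 22).
  24: 24 XOR 8 = 16 < 24 — winning move (to 16).
  26: 26 XOR 8 = 18 < 26 — winning move (to 18).
That gives 5 winning moves.

5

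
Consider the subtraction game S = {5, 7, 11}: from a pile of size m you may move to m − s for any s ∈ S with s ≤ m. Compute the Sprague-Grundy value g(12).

Grundy values for subtraction set {5, 7, 11}:
g(0) = mex{} = 0
g(1) = mex{} = 0
g(2) = mex{} = 0
g(3) = mex{} = 0
g(4) = mex{} = 0
g(5) = mex{0} = 1
g(6) = mex{0} = 1
g(7) = mex{0} = 1
g(8) = mex{0} = 1
g(9) = mex{0} = 1
g(10) = mex{0,1} = 2
g(11) = mex{0,1} = 2
g(12) = mex{0,1} = 2
So g(12) = 2.

2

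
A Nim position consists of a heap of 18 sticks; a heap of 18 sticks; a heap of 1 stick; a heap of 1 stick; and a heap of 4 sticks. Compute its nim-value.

Write each in binary and XOR column by column:
  10010  (18)
  10010  (18)
  00001  (1)
  00001  (1)
  00100  (4)
  -----
  00100  (4)

4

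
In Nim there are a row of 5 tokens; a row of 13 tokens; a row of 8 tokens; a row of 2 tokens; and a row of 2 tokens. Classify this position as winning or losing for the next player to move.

Bitwise XOR of the heap sizes:
  0101  (5)
  1101  (13)
  1000  (8)
  0010  (2)
  0010  (2)
  ----
  0000  (0)
The nim-sum is 0, so this is a P-position: the player to move is in a losing position under optimal play.

Losing position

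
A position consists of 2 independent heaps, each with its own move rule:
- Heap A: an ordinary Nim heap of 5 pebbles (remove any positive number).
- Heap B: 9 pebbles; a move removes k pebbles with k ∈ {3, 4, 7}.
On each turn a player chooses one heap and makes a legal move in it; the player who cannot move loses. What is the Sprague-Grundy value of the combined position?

Heap A is a plain Nim heap of size 5, so its Grundy value is 5.
Build the Grundy sequence for heap B with g(k) = mex{g(k−s) : s ∈ {3, 4, 7}, s ≤ k}:
g(0) = mex{} = 0
g(1) = mex{} = 0
g(2) = mex{} = 0
g(3) = mex{0} = 1
g(4) = mex{0} = 1
g(5) = mex{0} = 1
g(6) = mex{0,1} = 2
g(7) = mex{0,1} = 2
g(8) = mex{0,1} = 2
g(9) = mex{0,1,2} = 3
So g(9) = 3.
The value of a disjunctive sum is the nim-sum of the parts.
Combined value = 5 ⊕ 3 = 6.

6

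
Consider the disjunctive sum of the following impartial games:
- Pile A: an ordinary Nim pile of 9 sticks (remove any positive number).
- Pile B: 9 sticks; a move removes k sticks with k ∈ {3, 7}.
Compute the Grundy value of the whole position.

8

Pile A is a plain Nim pile of size 9, so its Grundy value is 9.
Grundy values for pile B (subtraction set {3, 7}):
k:     0  1  2  3  4  5  6  7  8  9
g(k):  0  0  0  1  1  1  0  2  2  1
So g(9) = 1.
The value of a disjunctive sum is the nim-sum of the parts.
Combined value = 9 ⊕ 1 = 8.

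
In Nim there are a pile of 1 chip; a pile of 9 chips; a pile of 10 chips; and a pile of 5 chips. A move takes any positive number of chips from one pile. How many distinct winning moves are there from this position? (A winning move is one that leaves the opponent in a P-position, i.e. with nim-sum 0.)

1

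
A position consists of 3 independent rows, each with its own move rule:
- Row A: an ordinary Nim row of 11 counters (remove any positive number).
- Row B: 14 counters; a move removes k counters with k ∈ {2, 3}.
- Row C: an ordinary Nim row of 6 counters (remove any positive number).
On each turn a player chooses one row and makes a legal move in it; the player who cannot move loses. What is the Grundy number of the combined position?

Row A is a plain Nim row of size 11, so its Grundy value is 11.
Grundy values for row B (subtraction set {2, 3}):
g(0) = mex{} = 0
g(1) = mex{} = 0
g(2) = mex{0} = 1
g(3) = mex{0} = 1
g(4) = mex{0,1} = 2
g(5) = mex{1} = 0
g(6) = mex{1,2} = 0
g(7) = mex{0,2} = 1
g(8) = mex{0} = 1
g(9) = mex{0,1} = 2
g(10) = mex{1} = 0
g(11) = mex{1,2} = 0
g(12) = mex{0,2} = 1
g(13) = mex{0} = 1
g(14) = mex{0,1} = 2
So g(14) = 2.
Row C is a plain Nim row of size 6, so its Grundy value is 6.
By the Sprague-Grundy theorem, the Grundy value of a sum of independent games is the XOR of the component values.
Combined value = 11 XOR 2 XOR 6 = 15.

15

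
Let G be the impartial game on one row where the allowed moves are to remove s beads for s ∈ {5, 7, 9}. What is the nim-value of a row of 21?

Compute g(0), g(1), … for moves {5, 7, 9}:
k:     0  1  2  3  4  5  6  7  8  9 10 11 12 13 14 15 16 17 18 19 20 21
g(k):  0  0  0  0  0  1  1  1  1  1  2  2  2  2  0  0  0  0  0  1  1  1
So g(21) = 1.

1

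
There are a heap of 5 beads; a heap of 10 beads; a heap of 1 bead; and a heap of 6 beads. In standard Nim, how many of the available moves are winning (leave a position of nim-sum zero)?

Nim-sum: 5 XOR 10 XOR 1 XOR 6 = 8.
The overall nim-sum is X = 8. A heap of size p has a winning move iff p XOR X < p (reduce it to p XOR X).
  5: 5 XOR 8 = 13 ≥ 5 — no move.
  10: 10 XOR 8 = 2 < 10 — winning move (to 2).
  1: 1 XOR 8 = 9 ≥ 1 — no move.
  6: 6 XOR 8 = 14 ≥ 6 — no move.
That gives 1 winning move.

1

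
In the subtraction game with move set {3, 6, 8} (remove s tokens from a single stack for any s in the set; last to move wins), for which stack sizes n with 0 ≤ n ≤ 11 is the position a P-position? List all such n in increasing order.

Grundy values for subtraction set {3, 6, 8}:
g(0) = mex{} = 0
g(1) = mex{} = 0
g(2) = mex{} = 0
g(3) = mex{0} = 1
g(4) = mex{0} = 1
g(5) = mex{0} = 1
g(6) = mex{0,1} = 2
g(7) = mex{0,1} = 2
g(8) = mex{0,1} = 2
g(9) = mex{0,1,2} = 3
g(10) = mex{0,1,2} = 3
g(11) = mex{1,2} = 0
The P-positions (g = 0) in 0..11 are 0, 1, 2, 11.

0, 1, 2, 11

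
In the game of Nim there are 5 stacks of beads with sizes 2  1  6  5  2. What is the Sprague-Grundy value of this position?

Write each in binary and XOR column by column:
  010  (2)
  001  (1)
  110  (6)
  101  (5)
  010  (2)
  ---
  010  (2)

2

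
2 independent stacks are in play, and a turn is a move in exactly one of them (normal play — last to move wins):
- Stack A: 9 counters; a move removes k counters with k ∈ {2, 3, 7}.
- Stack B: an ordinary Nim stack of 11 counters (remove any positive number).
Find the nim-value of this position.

9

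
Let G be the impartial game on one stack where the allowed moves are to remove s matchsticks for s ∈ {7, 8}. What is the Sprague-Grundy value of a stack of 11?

1

Grundy values for subtraction set {7, 8}:
k:     0  1  2  3  4  5  6  7  8  9 10 11
g(k):  0  0  0  0  0  0  0  1  1  1  1  1
So g(11) = 1.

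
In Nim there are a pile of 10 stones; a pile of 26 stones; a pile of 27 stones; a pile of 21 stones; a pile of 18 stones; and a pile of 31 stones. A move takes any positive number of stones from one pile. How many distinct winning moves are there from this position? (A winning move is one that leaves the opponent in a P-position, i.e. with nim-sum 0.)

Compute the nim-sum pairwise:
10 ^ 26 = 16
16 ^ 27 = 11
11 ^ 21 = 30
30 ^ 18 = 12
12 ^ 31 = 19
The overall nim-sum is X = 19. A pile of size p has a winning move iff p XOR X < p (reduce it to p XOR X).
  10: 10 XOR 19 = 25 ≥ 10 — no move.
  26: 26 XOR 19 = 9 < 26 — winning move (to 9).
  27: 27 XOR 19 = 8 < 27 — winning move (to 8).
  21: 21 XOR 19 = 6 < 21 — winning move (to 6).
  18: 18 XOR 19 = 1 < 18 — winning move (to 1).
  31: 31 XOR 19 = 12 < 31 — winning move (to 12).
That gives 5 winning moves.

5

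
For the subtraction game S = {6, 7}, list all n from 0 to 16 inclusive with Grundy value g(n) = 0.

0, 1, 2, 3, 4, 5, 13, 14, 15, 16

Build the Grundy sequence with g(k) = mex{g(k−s) : s ∈ {6, 7}, s ≤ k}:
k:     0  1  2  3  4  5  6  7  8  9 10 11 12 13 14 15 16
g(k):  0  0  0  0  0  0  1  1  1  1  1  1  2  0  0  0  0
The P-positions (g = 0) in 0..16 are 0, 1, 2, 3, 4, 5, 13, 14, 15, 16.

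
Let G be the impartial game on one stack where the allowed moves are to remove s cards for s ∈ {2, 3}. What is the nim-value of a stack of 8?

1

Build the Grundy sequence with g(k) = mex{g(k−s) : s ∈ {2, 3}, s ≤ k}:
k:     0  1  2  3  4  5  6  7  8
g(k):  0  0  1  1  2  0  0  1  1
So g(8) = 1.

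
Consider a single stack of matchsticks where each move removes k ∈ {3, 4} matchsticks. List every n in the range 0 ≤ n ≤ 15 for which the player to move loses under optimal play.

Build the Grundy sequence with g(k) = mex{g(k−s) : s ∈ {3, 4}, s ≤ k}:
k:     0  1  2  3  4  5  6  7  8  9 10 11 12 13 14 15
g(k):  0  0  0  1  1  1  2  0  0  0  1  1  1  2  0  0
The P-positions (g = 0) in 0..15 are 0, 1, 2, 7, 8, 9, 14, 15.

0, 1, 2, 7, 8, 9, 14, 15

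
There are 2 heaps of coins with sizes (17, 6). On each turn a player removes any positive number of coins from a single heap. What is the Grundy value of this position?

In binary:
  10001  (17)
  00110  (6)
  -----
  10111  (23)

23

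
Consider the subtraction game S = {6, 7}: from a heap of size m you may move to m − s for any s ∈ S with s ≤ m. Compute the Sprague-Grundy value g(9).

Compute g(0), g(1), … for moves {6, 7}:
g(0) = mex{} = 0
g(1) = mex{} = 0
g(2) = mex{} = 0
g(3) = mex{} = 0
g(4) = mex{} = 0
g(5) = mex{} = 0
g(6) = mex{0} = 1
g(7) = mex{0} = 1
g(8) = mex{0} = 1
g(9) = mex{0} = 1
So g(9) = 1.

1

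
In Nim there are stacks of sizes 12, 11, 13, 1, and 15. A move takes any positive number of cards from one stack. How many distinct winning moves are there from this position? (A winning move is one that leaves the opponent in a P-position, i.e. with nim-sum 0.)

3

Compute the nim-sum pairwise:
12 XOR 11 = 7
7 XOR 13 = 10
10 XOR 1 = 11
11 XOR 15 = 4
The overall nim-sum is X = 4. A stack of size p has a winning move iff p XOR X < p (reduce it to p XOR X).
  12: 12 XOR 4 = 8 < 12 — winning move (to 8).
  11: 11 XOR 4 = 15 ≥ 11 — no move.
  13: 13 XOR 4 = 9 < 13 — winning move (to 9).
  1: 1 XOR 4 = 5 ≥ 1 — no move.
  15: 15 XOR 4 = 11 < 15 — winning move (to 11).
That gives 3 winning moves.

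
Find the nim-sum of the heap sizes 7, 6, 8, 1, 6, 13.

Nim-sum: 7 ⊕ 6 ⊕ 8 ⊕ 1 ⊕ 6 ⊕ 13 = 3.

3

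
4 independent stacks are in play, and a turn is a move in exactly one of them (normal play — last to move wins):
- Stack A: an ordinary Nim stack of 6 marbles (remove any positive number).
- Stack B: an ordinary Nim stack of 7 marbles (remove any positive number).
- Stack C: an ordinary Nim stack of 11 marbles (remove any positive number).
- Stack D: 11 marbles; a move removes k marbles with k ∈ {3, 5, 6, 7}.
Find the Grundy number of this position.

10

Stack A is a plain Nim stack of size 6, so its Grundy value is 6.
Stack B is a plain Nim stack of size 7, so its Grundy value is 7.
Stack C is a plain Nim stack of size 11, so its Grundy value is 11.
Grundy values for stack D (subtraction set {3, 5, 6, 7}):
k:     0  1  2  3  4  5  6  7  8  9 10 11
g(k):  0  0  0  1  1  1  2  2  2  3  0  0
So g(11) = 0.
By the Sprague-Grundy theorem, the Grundy value of a sum of independent games is the XOR of the component values.
Combined value = 6 ⊕ 7 ⊕ 11 ⊕ 0 = 10.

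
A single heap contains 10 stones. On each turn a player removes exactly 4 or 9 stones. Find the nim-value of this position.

Compute g(0), g(1), … for moves {4, 9}:
g(0) = mex{} = 0
g(1) = mex{} = 0
g(2) = mex{} = 0
g(3) = mex{} = 0
g(4) = mex{0} = 1
g(5) = mex{0} = 1
g(6) = mex{0} = 1
g(7) = mex{0} = 1
g(8) = mex{1} = 0
g(9) = mex{0,1} = 2
g(10) = mex{0,1} = 2
So g(10) = 2.

2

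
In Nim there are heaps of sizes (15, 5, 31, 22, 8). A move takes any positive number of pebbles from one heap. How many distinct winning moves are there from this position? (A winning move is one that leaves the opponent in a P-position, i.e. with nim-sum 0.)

Compute the nim-sum pairwise:
15 ^ 5 = 10
10 ^ 31 = 21
21 ^ 22 = 3
3 ^ 8 = 11
The overall nim-sum is X = 11. A heap of size p has a winning move iff p XOR X < p (reduce it to p XOR X).
  15: 15 XOR 11 = 4 < 15 — winning move (to 4).
  5: 5 XOR 11 = 14 ≥ 5 — no move.
  31: 31 XOR 11 = 20 < 31 — winning move (to 20).
  22: 22 XOR 11 = 29 ≥ 22 — no move.
  8: 8 XOR 11 = 3 < 8 — winning move (to 3).
That gives 3 winning moves.

3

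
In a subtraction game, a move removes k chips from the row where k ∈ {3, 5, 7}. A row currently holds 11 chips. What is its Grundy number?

0

Build the Grundy sequence with g(k) = mex{g(k−s) : s ∈ {3, 5, 7}, s ≤ k}:
k:     0  1  2  3  4  5  6  7  8  9 10 11
g(k):  0  0  0  1  1  1  2  2  2  3  0  0
So g(11) = 0.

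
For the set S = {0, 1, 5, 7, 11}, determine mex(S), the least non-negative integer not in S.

2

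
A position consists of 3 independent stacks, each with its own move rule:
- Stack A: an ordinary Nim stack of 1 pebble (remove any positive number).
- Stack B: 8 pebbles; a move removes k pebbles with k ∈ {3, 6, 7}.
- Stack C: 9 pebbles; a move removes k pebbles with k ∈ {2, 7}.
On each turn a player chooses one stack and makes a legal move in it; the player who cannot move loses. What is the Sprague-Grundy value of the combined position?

3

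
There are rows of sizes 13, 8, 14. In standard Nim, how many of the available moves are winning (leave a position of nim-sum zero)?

3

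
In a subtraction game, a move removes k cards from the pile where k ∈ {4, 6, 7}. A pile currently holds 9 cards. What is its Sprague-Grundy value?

2

Grundy values for subtraction set {4, 6, 7}:
g(0) = mex{} = 0
g(1) = mex{} = 0
g(2) = mex{} = 0
g(3) = mex{} = 0
g(4) = mex{0} = 1
g(5) = mex{0} = 1
g(6) = mex{0} = 1
g(7) = mex{0} = 1
g(8) = mex{0,1} = 2
g(9) = mex{0,1} = 2
So g(9) = 2.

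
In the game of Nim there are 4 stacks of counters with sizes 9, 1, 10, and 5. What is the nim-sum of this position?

In binary:
  1001  (9)
  0001  (1)
  1010  (10)
  0101  (5)
  ----
  0111  (7)

7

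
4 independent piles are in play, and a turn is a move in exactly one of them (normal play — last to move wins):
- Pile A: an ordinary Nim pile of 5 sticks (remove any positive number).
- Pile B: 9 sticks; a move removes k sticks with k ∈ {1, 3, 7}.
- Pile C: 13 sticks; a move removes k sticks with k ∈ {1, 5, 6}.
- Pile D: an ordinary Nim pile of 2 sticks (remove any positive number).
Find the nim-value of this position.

6

Pile A is a plain Nim pile of size 5, so its Grundy value is 5.
Grundy values for pile B (subtraction set {1, 3, 7}):
g(0) = mex{} = 0
g(1) = mex{0} = 1
g(2) = mex{1} = 0
g(3) = mex{0} = 1
g(4) = mex{1} = 0
g(5) = mex{0} = 1
g(6) = mex{1} = 0
g(7) = mex{0} = 1
g(8) = mex{1} = 0
g(9) = mex{0} = 1
So g(9) = 1.
Build the Grundy sequence for pile C with g(k) = mex{g(k−s) : s ∈ {1, 5, 6}, s ≤ k}:
k:     0  1  2  3  4  5  6  7  8  9 10 11 12 13
g(k):  0  1  0  1  0  1  2  3  2  3  2  0  1  0
So g(13) = 0.
Pile D is a plain Nim pile of size 2, so its Grundy value is 2.
The value of a disjunctive sum is the nim-sum of the parts.
Combined value = 5 XOR 1 XOR 0 XOR 2 = 6.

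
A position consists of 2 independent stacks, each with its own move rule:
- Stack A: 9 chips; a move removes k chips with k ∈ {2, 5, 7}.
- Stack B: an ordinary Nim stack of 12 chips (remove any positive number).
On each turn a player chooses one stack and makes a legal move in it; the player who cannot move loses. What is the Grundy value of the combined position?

14

Build the Grundy sequence for stack A with g(k) = mex{g(k−s) : s ∈ {2, 5, 7}, s ≤ k}:
k:     0  1  2  3  4  5  6  7  8  9
g(k):  0  0  1  1  0  2  1  3  2  2
So g(9) = 2.
Stack B is a plain Nim stack of size 12, so its Grundy value is 12.
The value of a disjunctive sum is the nim-sum of the parts.
Combined value = 2 XOR 12 = 14.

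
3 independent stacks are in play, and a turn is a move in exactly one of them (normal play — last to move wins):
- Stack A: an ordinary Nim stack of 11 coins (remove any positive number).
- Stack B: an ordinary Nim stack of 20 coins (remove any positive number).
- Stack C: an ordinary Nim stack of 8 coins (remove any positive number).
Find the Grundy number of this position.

23

Stack A is a plain Nim stack of size 11, so its Grundy value is 11.
Stack B is a plain Nim stack of size 20, so its Grundy value is 20.
Stack C is a plain Nim stack of size 8, so its Grundy value is 8.
The value of a disjunctive sum is the nim-sum of the parts.
Combined value = 11 XOR 20 XOR 8 = 23.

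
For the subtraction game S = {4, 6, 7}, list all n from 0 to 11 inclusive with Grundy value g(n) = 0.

0, 1, 2, 3, 11

Grundy values for subtraction set {4, 6, 7}:
k:     0  1  2  3  4  5  6  7  8  9 10 11
g(k):  0  0  0  0  1  1  1  1  2  2  2  0
The P-positions (g = 0) in 0..11 are 0, 1, 2, 3, 11.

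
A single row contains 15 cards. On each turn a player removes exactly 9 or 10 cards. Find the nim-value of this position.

1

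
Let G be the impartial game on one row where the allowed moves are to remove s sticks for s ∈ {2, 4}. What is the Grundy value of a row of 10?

2

Compute g(0), g(1), … for moves {2, 4}:
k:     0  1  2  3  4  5  6  7  8  9 10
g(k):  0  0  1  1  2  2  0  0  1  1  2
So g(10) = 2.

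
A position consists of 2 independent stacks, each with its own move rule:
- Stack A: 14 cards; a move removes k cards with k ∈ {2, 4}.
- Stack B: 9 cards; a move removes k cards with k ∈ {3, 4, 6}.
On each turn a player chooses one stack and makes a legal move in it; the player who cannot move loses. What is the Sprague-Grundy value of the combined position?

Grundy values for stack A (subtraction set {2, 4}):
g(0) = mex{} = 0
g(1) = mex{} = 0
g(2) = mex{0} = 1
g(3) = mex{0} = 1
g(4) = mex{0,1} = 2
g(5) = mex{0,1} = 2
g(6) = mex{1,2} = 0
g(7) = mex{1,2} = 0
g(8) = mex{0,2} = 1
g(9) = mex{0,2} = 1
g(10) = mex{0,1} = 2
g(11) = mex{0,1} = 2
g(12) = mex{1,2} = 0
g(13) = mex{1,2} = 0
g(14) = mex{0,2} = 1
So g(14) = 1.
Build the Grundy sequence for stack B with g(k) = mex{g(k−s) : s ∈ {3, 4, 6}, s ≤ k}:
k:     0  1  2  3  4  5  6  7  8  9
g(k):  0  0  0  1  1  1  2  2  2  0
So g(9) = 0.
The value of a disjunctive sum is the nim-sum of the parts.
Combined value = 1 ⊕ 0 = 1.

1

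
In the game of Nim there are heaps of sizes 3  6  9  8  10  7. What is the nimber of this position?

9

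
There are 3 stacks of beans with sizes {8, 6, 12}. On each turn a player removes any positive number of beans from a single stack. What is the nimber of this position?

Nim-sum: 8 ⊕ 6 ⊕ 12 = 2.

2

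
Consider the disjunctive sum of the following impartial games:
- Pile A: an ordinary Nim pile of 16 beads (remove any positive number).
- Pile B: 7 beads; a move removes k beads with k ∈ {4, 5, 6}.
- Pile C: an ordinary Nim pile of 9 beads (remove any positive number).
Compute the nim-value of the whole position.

Pile A is a plain Nim pile of size 16, so its Grundy value is 16.
Build the Grundy sequence for pile B with g(k) = mex{g(k−s) : s ∈ {4, 5, 6}, s ≤ k}:
k:     0  1  2  3  4  5  6  7
g(k):  0  0  0  0  1  1  1  1
So g(7) = 1.
Pile C is a plain Nim pile of size 9, so its Grundy value is 9.
By the Sprague-Grundy theorem, the Grundy value of a sum of independent games is the XOR of the component values.
Combined value = 16 ⊕ 1 ⊕ 9 = 24.

24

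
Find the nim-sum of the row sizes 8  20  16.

12

Compute the nim-sum pairwise:
8 XOR 20 = 28
28 XOR 16 = 12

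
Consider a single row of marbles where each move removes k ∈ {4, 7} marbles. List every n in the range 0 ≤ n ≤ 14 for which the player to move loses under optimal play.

0, 1, 2, 3, 11, 12, 13, 14

Build the Grundy sequence with g(k) = mex{g(k−s) : s ∈ {4, 7}, s ≤ k}:
g(0) = mex{} = 0
g(1) = mex{} = 0
g(2) = mex{} = 0
g(3) = mex{} = 0
g(4) = mex{0} = 1
g(5) = mex{0} = 1
g(6) = mex{0} = 1
g(7) = mex{0} = 1
g(8) = mex{0,1} = 2
g(9) = mex{0,1} = 2
g(10) = mex{0,1} = 2
g(11) = mex{1} = 0
g(12) = mex{1,2} = 0
g(13) = mex{1,2} = 0
g(14) = mex{1,2} = 0
The P-positions (g = 0) in 0..14 are 0, 1, 2, 3, 11, 12, 13, 14.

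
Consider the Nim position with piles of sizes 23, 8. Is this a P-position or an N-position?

Nim-sum: 23 ^ 8 = 31.
The nim-sum is 31 ≠ 0, so this is an N-position: the player to move can win.

N-position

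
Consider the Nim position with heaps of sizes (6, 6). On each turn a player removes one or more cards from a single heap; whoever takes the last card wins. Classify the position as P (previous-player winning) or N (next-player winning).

P-position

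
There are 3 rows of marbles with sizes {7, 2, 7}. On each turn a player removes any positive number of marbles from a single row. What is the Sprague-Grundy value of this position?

2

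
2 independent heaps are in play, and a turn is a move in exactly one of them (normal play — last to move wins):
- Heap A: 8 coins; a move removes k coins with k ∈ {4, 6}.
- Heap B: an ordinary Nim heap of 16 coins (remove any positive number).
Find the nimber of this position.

Build the Grundy sequence for heap A with g(k) = mex{g(k−s) : s ∈ {4, 6}, s ≤ k}:
k:     0  1  2  3  4  5  6  7  8
g(k):  0  0  0  0  1  1  1  1  2
So g(8) = 2.
Heap B is a plain Nim heap of size 16, so its Grundy value is 16.
The value of a disjunctive sum is the nim-sum of the parts.
Combined value = 2 ⊕ 16 = 18.

18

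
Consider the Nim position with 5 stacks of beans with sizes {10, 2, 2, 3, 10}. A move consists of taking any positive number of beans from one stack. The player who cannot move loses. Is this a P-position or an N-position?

Compute the nim-sum pairwise:
10 ^ 2 = 8
8 ^ 2 = 10
10 ^ 3 = 9
9 ^ 10 = 3
The nim-sum is 3 ≠ 0, so this is an N-position: the player to move can win.

N-position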